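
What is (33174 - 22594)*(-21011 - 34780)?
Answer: -590268780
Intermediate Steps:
(33174 - 22594)*(-21011 - 34780) = 10580*(-55791) = -590268780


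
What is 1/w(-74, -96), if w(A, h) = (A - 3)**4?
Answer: 1/35153041 ≈ 2.8447e-8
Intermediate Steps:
w(A, h) = (-3 + A)**4
1/w(-74, -96) = 1/((-3 - 74)**4) = 1/((-77)**4) = 1/35153041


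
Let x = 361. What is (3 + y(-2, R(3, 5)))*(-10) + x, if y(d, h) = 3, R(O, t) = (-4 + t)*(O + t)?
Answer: 301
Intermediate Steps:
(3 + y(-2, R(3, 5)))*(-10) + x = (3 + 3)*(-10) + 361 = 6*(-10) + 361 = -60 + 361 = 301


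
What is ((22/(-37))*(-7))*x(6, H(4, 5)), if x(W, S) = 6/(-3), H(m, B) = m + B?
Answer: -308/37 ≈ -8.3243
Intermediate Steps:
H(m, B) = B + m
x(W, S) = -2 (x(W, S) = 6*(-⅓) = -2)
((22/(-37))*(-7))*x(6, H(4, 5)) = ((22/(-37))*(-7))*(-2) = ((22*(-1/37))*(-7))*(-2) = -22/37*(-7)*(-2) = (154/37)*(-2) = -308/37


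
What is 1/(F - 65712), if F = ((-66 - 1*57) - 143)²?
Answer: 1/5044 ≈ 0.00019826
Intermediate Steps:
F = 70756 (F = ((-66 - 57) - 143)² = (-123 - 143)² = (-266)² = 70756)
1/(F - 65712) = 1/(70756 - 65712) = 1/5044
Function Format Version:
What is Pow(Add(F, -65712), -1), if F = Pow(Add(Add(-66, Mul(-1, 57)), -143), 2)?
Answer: Rational(1, 5044) ≈ 0.00019826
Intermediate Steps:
F = 70756 (F = Pow(Add(Add(-66, -57), -143), 2) = Pow(Add(-123, -143), 2) = Pow(-266, 2) = 70756)
Pow(Add(F, -65712), -1) = Pow(Add(70756, -65712), -1) = Pow(5044, -1) = Rational(1, 5044)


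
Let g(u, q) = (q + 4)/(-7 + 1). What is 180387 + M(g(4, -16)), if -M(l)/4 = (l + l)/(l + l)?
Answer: 180383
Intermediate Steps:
g(u, q) = -⅔ - q/6 (g(u, q) = (4 + q)/(-6) = (4 + q)*(-⅙) = -⅔ - q/6)
M(l) = -4 (M(l) = -4*(l + l)/(l + l) = -4*2*l/(2*l) = -4*2*l*1/(2*l) = -4*1 = -4)
180387 + M(g(4, -16)) = 180387 - 4 = 180383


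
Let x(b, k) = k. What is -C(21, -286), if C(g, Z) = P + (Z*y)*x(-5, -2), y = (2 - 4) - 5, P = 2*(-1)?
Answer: 4006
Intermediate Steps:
P = -2
y = -7 (y = -2 - 5 = -7)
C(g, Z) = -2 + 14*Z (C(g, Z) = -2 + (Z*(-7))*(-2) = -2 - 7*Z*(-2) = -2 + 14*Z)
-C(21, -286) = -(-2 + 14*(-286)) = -(-2 - 4004) = -1*(-4006) = 4006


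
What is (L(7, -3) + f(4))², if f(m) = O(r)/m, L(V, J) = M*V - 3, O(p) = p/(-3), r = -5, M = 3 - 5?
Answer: 39601/144 ≈ 275.01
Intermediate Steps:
M = -2
O(p) = -p/3 (O(p) = p*(-⅓) = -p/3)
L(V, J) = -3 - 2*V (L(V, J) = -2*V - 3 = -3 - 2*V)
f(m) = 5/(3*m) (f(m) = (-⅓*(-5))/m = 5/(3*m))
(L(7, -3) + f(4))² = ((-3 - 2*7) + (5/3)/4)² = ((-3 - 14) + (5/3)*(¼))² = (-17 + 5/12)² = (-199/12)² = 39601/144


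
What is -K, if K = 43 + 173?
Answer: -216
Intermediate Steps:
K = 216
-K = -1*216 = -216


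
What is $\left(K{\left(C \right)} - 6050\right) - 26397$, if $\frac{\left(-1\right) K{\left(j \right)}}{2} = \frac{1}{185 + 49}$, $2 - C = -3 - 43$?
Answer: $- \frac{3796300}{117} \approx -32447.0$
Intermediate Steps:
$C = 48$ ($C = 2 - \left(-3 - 43\right) = 2 - -46 = 2 + 46 = 48$)
$K{\left(j \right)} = - \frac{1}{117}$ ($K{\left(j \right)} = - \frac{2}{185 + 49} = - \frac{2}{234} = \left(-2\right) \frac{1}{234} = - \frac{1}{117}$)
$\left(K{\left(C \right)} - 6050\right) - 26397 = \left(- \frac{1}{117} - 6050\right) - 26397 = - \frac{707851}{117} - 26397 = - \frac{3796300}{117}$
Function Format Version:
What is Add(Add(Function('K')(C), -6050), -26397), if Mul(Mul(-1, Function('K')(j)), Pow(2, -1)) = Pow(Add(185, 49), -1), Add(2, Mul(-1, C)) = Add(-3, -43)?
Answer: Rational(-3796300, 117) ≈ -32447.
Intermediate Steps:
C = 48 (C = Add(2, Mul(-1, Add(-3, -43))) = Add(2, Mul(-1, -46)) = Add(2, 46) = 48)
Function('K')(j) = Rational(-1, 117) (Function('K')(j) = Mul(-2, Pow(Add(185, 49), -1)) = Mul(-2, Pow(234, -1)) = Mul(-2, Rational(1, 234)) = Rational(-1, 117))
Add(Add(Function('K')(C), -6050), -26397) = Add(Add(Rational(-1, 117), -6050), -26397) = Add(Rational(-707851, 117), -26397) = Rational(-3796300, 117)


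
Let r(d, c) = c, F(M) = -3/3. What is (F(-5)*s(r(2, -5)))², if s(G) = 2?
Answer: 4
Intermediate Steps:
F(M) = -1 (F(M) = -3*⅓ = -1)
(F(-5)*s(r(2, -5)))² = (-1*2)² = (-2)² = 4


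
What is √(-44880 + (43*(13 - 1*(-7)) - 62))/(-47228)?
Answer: -3*I*√4898/47228 ≈ -0.0044456*I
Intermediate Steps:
√(-44880 + (43*(13 - 1*(-7)) - 62))/(-47228) = √(-44880 + (43*(13 + 7) - 62))*(-1/47228) = √(-44880 + (43*20 - 62))*(-1/47228) = √(-44880 + (860 - 62))*(-1/47228) = √(-44880 + 798)*(-1/47228) = √(-44082)*(-1/47228) = (3*I*√4898)*(-1/47228) = -3*I*√4898/47228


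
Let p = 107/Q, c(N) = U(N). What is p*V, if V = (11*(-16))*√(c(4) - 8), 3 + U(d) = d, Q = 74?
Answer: -9416*I*√7/37 ≈ -673.31*I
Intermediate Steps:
U(d) = -3 + d
c(N) = -3 + N
V = -176*I*√7 (V = (11*(-16))*√((-3 + 4) - 8) = -176*√(1 - 8) = -176*I*√7 ≈ -465.65*I)
p = 107/74 ≈ 1.4459
p*V = 107*(-176*I*√7)/74 = -9416*I*√7/37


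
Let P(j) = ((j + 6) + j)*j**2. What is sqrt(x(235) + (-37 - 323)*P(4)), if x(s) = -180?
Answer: 6*I*sqrt(2245) ≈ 284.29*I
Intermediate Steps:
P(j) = j**2*(6 + 2*j) (P(j) = ((6 + j) + j)*j**2 = (6 + 2*j)*j**2 = j**2*(6 + 2*j))
sqrt(x(235) + (-37 - 323)*P(4)) = sqrt(-180 + (-37 - 323)*(2*4**2*(3 + 4))) = sqrt(-180 - 720*16*7) = sqrt(-180 - 360*224) = sqrt(-180 - 80640) = sqrt(-80820) = 6*I*sqrt(2245)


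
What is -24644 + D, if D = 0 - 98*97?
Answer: -34150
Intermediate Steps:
D = -9506 (D = 0 - 9506 = -9506)
-24644 + D = -24644 - 9506 = -34150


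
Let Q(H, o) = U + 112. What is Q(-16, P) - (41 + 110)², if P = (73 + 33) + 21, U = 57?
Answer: -22632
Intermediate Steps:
P = 127 (P = 106 + 21 = 127)
Q(H, o) = 169 (Q(H, o) = 57 + 112 = 169)
Q(-16, P) - (41 + 110)² = 169 - (41 + 110)² = 169 - 1*151² = 169 - 1*22801 = 169 - 22801 = -22632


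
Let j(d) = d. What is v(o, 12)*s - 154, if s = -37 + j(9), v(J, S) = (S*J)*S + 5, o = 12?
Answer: -48678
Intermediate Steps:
v(J, S) = 5 + J*S² (v(J, S) = (J*S)*S + 5 = J*S² + 5 = 5 + J*S²)
s = -28 (s = -37 + 9 = -28)
v(o, 12)*s - 154 = (5 + 12*12²)*(-28) - 154 = (5 + 12*144)*(-28) - 154 = (5 + 1728)*(-28) - 154 = 1733*(-28) - 154 = -48524 - 154 = -48678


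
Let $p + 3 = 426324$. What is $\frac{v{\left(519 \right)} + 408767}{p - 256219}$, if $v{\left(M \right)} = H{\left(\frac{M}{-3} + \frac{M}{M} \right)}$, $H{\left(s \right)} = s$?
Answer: $\frac{24035}{10006} \approx 2.4021$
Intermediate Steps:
$p = 426321$ ($p = -3 + 426324 = 426321$)
$v{\left(M \right)} = 1 - \frac{M}{3}$ ($v{\left(M \right)} = \frac{M}{-3} + \frac{M}{M} = M \left(- \frac{1}{3}\right) + 1 = - \frac{M}{3} + 1 = 1 - \frac{M}{3}$)
$\frac{v{\left(519 \right)} + 408767}{p - 256219} = \frac{\left(1 - 173\right) + 408767}{426321 - 256219} = \frac{\left(1 - 173\right) + 408767}{170102} = \left(-172 + 408767\right) \frac{1}{170102} = 408595 \cdot \frac{1}{170102} = \frac{24035}{10006}$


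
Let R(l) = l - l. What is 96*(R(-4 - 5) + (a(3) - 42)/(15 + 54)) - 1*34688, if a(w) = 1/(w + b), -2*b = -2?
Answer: -799160/23 ≈ -34746.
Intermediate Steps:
b = 1 (b = -½*(-2) = 1)
a(w) = 1/(1 + w) (a(w) = 1/(w + 1) = 1/(1 + w))
R(l) = 0
96*(R(-4 - 5) + (a(3) - 42)/(15 + 54)) - 1*34688 = 96*(0 + (1/(1 + 3) - 42)/(15 + 54)) - 1*34688 = 96*(0 + (1/4 - 42)/69) - 34688 = 96*(0 + (¼ - 42)*(1/69)) - 34688 = 96*(0 - 167/4*1/69) - 34688 = 96*(0 - 167/276) - 34688 = 96*(-167/276) - 34688 = -1336/23 - 34688 = -799160/23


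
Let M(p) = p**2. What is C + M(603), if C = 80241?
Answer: 443850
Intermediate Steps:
C + M(603) = 80241 + 603**2 = 80241 + 363609 = 443850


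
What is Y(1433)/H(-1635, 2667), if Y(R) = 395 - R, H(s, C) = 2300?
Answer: -519/1150 ≈ -0.45130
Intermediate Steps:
Y(1433)/H(-1635, 2667) = (395 - 1*1433)/2300 = (395 - 1433)*(1/2300) = -1038*1/2300 = -519/1150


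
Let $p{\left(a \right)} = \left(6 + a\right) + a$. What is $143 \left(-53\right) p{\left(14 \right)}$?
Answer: $-257686$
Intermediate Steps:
$p{\left(a \right)} = 6 + 2 a$
$143 \left(-53\right) p{\left(14 \right)} = 143 \left(-53\right) \left(6 + 2 \cdot 14\right) = - 7579 \left(6 + 28\right) = \left(-7579\right) 34 = -257686$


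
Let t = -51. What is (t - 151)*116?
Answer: -23432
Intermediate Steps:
(t - 151)*116 = (-51 - 151)*116 = -202*116 = -23432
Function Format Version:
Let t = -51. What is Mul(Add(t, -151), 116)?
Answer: -23432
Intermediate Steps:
Mul(Add(t, -151), 116) = Mul(Add(-51, -151), 116) = Mul(-202, 116) = -23432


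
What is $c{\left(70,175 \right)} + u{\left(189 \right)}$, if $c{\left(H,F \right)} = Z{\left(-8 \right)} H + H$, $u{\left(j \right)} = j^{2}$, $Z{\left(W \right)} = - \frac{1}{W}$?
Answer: $\frac{143199}{4} \approx 35800.0$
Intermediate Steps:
$c{\left(H,F \right)} = \frac{9 H}{8}$ ($c{\left(H,F \right)} = - \frac{1}{-8} H + H = \left(-1\right) \left(- \frac{1}{8}\right) H + H = \frac{H}{8} + H = \frac{9 H}{8}$)
$c{\left(70,175 \right)} + u{\left(189 \right)} = \frac{9}{8} \cdot 70 + 189^{2} = \frac{315}{4} + 35721 = \frac{143199}{4}$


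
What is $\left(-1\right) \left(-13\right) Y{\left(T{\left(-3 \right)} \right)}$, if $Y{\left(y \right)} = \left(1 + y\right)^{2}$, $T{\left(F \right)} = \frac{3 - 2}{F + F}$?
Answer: $\frac{325}{36} \approx 9.0278$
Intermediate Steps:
$T{\left(F \right)} = \frac{1}{2 F}$ ($T{\left(F \right)} = 1 \frac{1}{2 F} = \frac{1}{2 F}$)
$\left(-1\right) \left(-13\right) Y{\left(T{\left(-3 \right)} \right)} = \left(-1\right) \left(-13\right) \left(1 + \frac{1}{2 \left(-3\right)}\right)^{2} = 13 \left(1 + \frac{1}{2} \left(- \frac{1}{3}\right)\right)^{2} = 13 \left(1 - \frac{1}{6}\right)^{2} = 13 \left(\frac{5}{6}\right)^{2} = 13 \cdot \frac{25}{36} = \frac{325}{36}$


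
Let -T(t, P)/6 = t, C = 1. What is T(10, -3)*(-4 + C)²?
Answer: -540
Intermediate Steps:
T(t, P) = -6*t
T(10, -3)*(-4 + C)² = (-6*10)*(-4 + 1)² = -60*(-3)² = -60*9 = -540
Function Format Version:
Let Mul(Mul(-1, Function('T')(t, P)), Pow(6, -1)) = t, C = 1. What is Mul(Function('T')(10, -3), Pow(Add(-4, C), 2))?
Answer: -540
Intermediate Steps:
Function('T')(t, P) = Mul(-6, t)
Mul(Function('T')(10, -3), Pow(Add(-4, C), 2)) = Mul(Mul(-6, 10), Pow(Add(-4, 1), 2)) = Mul(-60, Pow(-3, 2)) = Mul(-60, 9) = -540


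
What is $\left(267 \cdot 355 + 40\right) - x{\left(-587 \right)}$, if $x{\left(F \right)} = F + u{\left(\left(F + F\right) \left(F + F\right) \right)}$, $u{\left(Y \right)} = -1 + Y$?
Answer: $-1282863$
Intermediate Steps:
$x{\left(F \right)} = -1 + F + 4 F^{2}$ ($x{\left(F \right)} = F + \left(-1 + \left(F + F\right) \left(F + F\right)\right) = F + \left(-1 + 2 F 2 F\right) = F + \left(-1 + 4 F^{2}\right) = -1 + F + 4 F^{2}$)
$\left(267 \cdot 355 + 40\right) - x{\left(-587 \right)} = \left(267 \cdot 355 + 40\right) - \left(-1 - 587 + 4 \left(-587\right)^{2}\right) = \left(94785 + 40\right) - \left(-1 - 587 + 4 \cdot 344569\right) = 94825 - \left(-1 - 587 + 1378276\right) = 94825 - 1377688 = -1282863$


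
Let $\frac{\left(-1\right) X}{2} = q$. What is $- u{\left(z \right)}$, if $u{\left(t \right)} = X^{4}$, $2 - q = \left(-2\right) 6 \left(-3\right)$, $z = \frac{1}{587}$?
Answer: $-21381376$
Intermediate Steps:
$z = \frac{1}{587} \approx 0.0017036$
$q = -34$ ($q = 2 - \left(-2\right) 6 \left(-3\right) = 2 - \left(-12\right) \left(-3\right) = 2 - 36 = -34$)
$X = 68$ ($X = \left(-2\right) \left(-34\right) = 68$)
$u{\left(t \right)} = 21381376$ ($u{\left(t \right)} = 68^{4} = 21381376$)
$- u{\left(z \right)} = \left(-1\right) 21381376 = -21381376$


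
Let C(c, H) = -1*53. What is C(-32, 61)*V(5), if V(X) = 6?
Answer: -318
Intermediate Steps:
C(c, H) = -53
C(-32, 61)*V(5) = -53*6 = -318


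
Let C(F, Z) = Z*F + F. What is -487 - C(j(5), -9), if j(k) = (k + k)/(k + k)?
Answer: -479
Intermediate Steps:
j(k) = 1 (j(k) = (2*k)/((2*k)) = (2*k)*(1/(2*k)) = 1)
C(F, Z) = F + F*Z (C(F, Z) = F*Z + F = F + F*Z)
-487 - C(j(5), -9) = -487 - (1 - 9) = -487 - (-8) = -487 - 1*(-8) = -487 + 8 = -479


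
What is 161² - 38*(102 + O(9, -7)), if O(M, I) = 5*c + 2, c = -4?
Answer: 22729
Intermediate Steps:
O(M, I) = -18 (O(M, I) = 5*(-4) + 2 = -20 + 2 = -18)
161² - 38*(102 + O(9, -7)) = 161² - 38*(102 - 18) = 25921 - 38*84 = 25921 - 1*3192 = 25921 - 3192 = 22729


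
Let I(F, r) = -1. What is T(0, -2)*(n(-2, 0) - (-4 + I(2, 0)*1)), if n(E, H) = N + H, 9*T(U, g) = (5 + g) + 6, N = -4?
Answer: 1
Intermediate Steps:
T(U, g) = 11/9 + g/9 (T(U, g) = ((5 + g) + 6)/9 = (11 + g)/9 = 11/9 + g/9)
n(E, H) = -4 + H
T(0, -2)*(n(-2, 0) - (-4 + I(2, 0)*1)) = (11/9 + (⅑)*(-2))*((-4 + 0) - (-4 - 1*1)) = (11/9 - 2/9)*(-4 - (-4 - 1)) = 1*(-4 - 1*(-5)) = 1*(-4 + 5) = 1*1 = 1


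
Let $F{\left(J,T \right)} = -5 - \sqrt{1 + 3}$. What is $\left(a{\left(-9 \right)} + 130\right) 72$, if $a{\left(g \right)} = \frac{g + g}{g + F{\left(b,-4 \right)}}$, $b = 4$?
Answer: $9441$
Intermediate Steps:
$F{\left(J,T \right)} = -7$ ($F{\left(J,T \right)} = -5 - \sqrt{4} = -5 - 2 = -7$)
$a{\left(g \right)} = \frac{2 g}{-7 + g}$ ($a{\left(g \right)} = \frac{g + g}{g - 7} = \frac{2 g}{-7 + g}$)
$\left(a{\left(-9 \right)} + 130\right) 72 = \left(2 \left(-9\right) \frac{1}{-7 - 9} + 130\right) 72 = \left(2 \left(-9\right) \frac{1}{-16} + 130\right) 72 = \left(2 \left(-9\right) \left(- \frac{1}{16}\right) + 130\right) 72 = \left(\frac{9}{8} + 130\right) 72 = \frac{1049}{8} \cdot 72 = 9441$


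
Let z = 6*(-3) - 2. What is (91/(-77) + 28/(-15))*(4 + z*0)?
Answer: -2012/165 ≈ -12.194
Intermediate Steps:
z = -20 (z = -18 - 2 = -20)
(91/(-77) + 28/(-15))*(4 + z*0) = (91/(-77) + 28/(-15))*(4 - 20*0) = (91*(-1/77) + 28*(-1/15))*(4 + 0) = (-13/11 - 28/15)*4 = -503/165*4 = -2012/165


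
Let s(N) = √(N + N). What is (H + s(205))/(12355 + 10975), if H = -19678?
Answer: -9839/11665 + √410/23330 ≈ -0.84260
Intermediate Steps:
s(N) = √2*√N (s(N) = √(2*N) = √2*√N)
(H + s(205))/(12355 + 10975) = (-19678 + √2*√205)/(12355 + 10975) = (-19678 + √410)/23330 = (-19678 + √410)*(1/23330) = -9839/11665 + √410/23330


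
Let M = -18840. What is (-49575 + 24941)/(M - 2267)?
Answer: 24634/21107 ≈ 1.1671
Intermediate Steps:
(-49575 + 24941)/(M - 2267) = (-49575 + 24941)/(-18840 - 2267) = -24634/(-21107) = -24634*(-1/21107) = 24634/21107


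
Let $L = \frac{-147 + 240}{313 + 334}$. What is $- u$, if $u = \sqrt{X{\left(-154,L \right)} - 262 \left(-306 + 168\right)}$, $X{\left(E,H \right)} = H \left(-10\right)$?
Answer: $- \frac{\sqrt{15134625294}}{647} \approx -190.14$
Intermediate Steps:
$L = \frac{93}{647} \approx 0.14374$
$X{\left(E,H \right)} = - 10 H$
$u = \frac{\sqrt{15134625294}}{647}$ ($u = \sqrt{\left(-10\right) \frac{93}{647} - 262 \left(-306 + 168\right)} = \sqrt{- \frac{930}{647} - -36156} = \sqrt{- \frac{930}{647} + 36156} = \sqrt{\frac{23392002}{647}} = \frac{\sqrt{15134625294}}{647} \approx 190.14$)
$- u = - \frac{\sqrt{15134625294}}{647}$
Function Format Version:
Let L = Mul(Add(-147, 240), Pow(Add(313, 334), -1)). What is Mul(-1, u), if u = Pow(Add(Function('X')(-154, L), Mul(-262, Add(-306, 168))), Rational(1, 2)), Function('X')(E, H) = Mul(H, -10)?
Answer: Mul(Rational(-1, 647), Pow(15134625294, Rational(1, 2))) ≈ -190.14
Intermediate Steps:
L = Rational(93, 647) (L = Mul(93, Pow(647, -1)) = Mul(93, Rational(1, 647)) = Rational(93, 647) ≈ 0.14374)
Function('X')(E, H) = Mul(-10, H)
u = Mul(Rational(1, 647), Pow(15134625294, Rational(1, 2))) (u = Pow(Add(Mul(-10, Rational(93, 647)), Mul(-262, Add(-306, 168))), Rational(1, 2)) = Pow(Add(Rational(-930, 647), Mul(-262, -138)), Rational(1, 2)) = Pow(Add(Rational(-930, 647), 36156), Rational(1, 2)) = Pow(Rational(23392002, 647), Rational(1, 2)) = Mul(Rational(1, 647), Pow(15134625294, Rational(1, 2))) ≈ 190.14)
Mul(-1, u) = Mul(-1, Mul(Rational(1, 647), Pow(15134625294, Rational(1, 2)))) = Mul(Rational(-1, 647), Pow(15134625294, Rational(1, 2)))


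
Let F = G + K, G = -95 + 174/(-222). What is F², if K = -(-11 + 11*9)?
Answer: 46240000/1369 ≈ 33777.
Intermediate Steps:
G = -3544/37 (G = -95 + 174*(-1/222) = -95 - 29/37 = -3544/37 ≈ -95.784)
K = -88 (K = -(-11 + 99) = -1*88 = -88)
F = -6800/37 (F = -3544/37 - 88 = -6800/37 ≈ -183.78)
F² = (-6800/37)² = 46240000/1369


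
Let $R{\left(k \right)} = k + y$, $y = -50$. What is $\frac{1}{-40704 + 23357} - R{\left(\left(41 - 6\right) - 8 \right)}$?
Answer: $\frac{398980}{17347} \approx 23.0$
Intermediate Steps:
$R{\left(k \right)} = -50 + k$ ($R{\left(k \right)} = k - 50 = -50 + k$)
$\frac{1}{-40704 + 23357} - R{\left(\left(41 - 6\right) - 8 \right)} = \frac{1}{-40704 + 23357} - \left(-50 + \left(\left(41 - 6\right) - 8\right)\right) = \frac{1}{-17347} - \left(-50 + \left(35 - 8\right)\right) = - \frac{1}{17347} - \left(-50 + 27\right) = - \frac{1}{17347} - -23 = - \frac{1}{17347} + 23 = \frac{398980}{17347}$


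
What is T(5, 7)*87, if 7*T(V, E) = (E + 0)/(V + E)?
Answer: 29/4 ≈ 7.2500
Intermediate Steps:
T(V, E) = E/(7*(E + V)) (T(V, E) = ((E + 0)/(V + E))/7 = (E/(E + V))/7 = E/(7*(E + V)))
T(5, 7)*87 = ((⅐)*7/(7 + 5))*87 = ((⅐)*7/12)*87 = ((⅐)*7*(1/12))*87 = (1/12)*87 = 29/4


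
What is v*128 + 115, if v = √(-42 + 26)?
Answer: 115 + 512*I ≈ 115.0 + 512.0*I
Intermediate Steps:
v = 4*I (v = √(-16) = 4*I ≈ 4.0*I)
v*128 + 115 = (4*I)*128 + 115 = 512*I + 115 = 115 + 512*I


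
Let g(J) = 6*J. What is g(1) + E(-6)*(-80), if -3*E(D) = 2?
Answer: 178/3 ≈ 59.333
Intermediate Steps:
E(D) = -2/3 (E(D) = -1/3*2 = -2/3)
g(1) + E(-6)*(-80) = 6*1 - 2/3*(-80) = 6 + 160/3 = 178/3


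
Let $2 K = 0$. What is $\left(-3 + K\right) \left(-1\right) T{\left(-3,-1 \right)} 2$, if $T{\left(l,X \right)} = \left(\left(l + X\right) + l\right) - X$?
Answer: $-36$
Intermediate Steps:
$K = 0$ ($K = \frac{1}{2} \cdot 0 = 0$)
$T{\left(l,X \right)} = 2 l$ ($T{\left(l,X \right)} = \left(\left(X + l\right) + l\right) - X = \left(X + 2 l\right) - X = 2 l$)
$\left(-3 + K\right) \left(-1\right) T{\left(-3,-1 \right)} 2 = \left(-3 + 0\right) \left(-1\right) 2 \left(-3\right) 2 = \left(-3\right) \left(-1\right) \left(-6\right) 2 = 3 \left(-6\right) 2 = \left(-18\right) 2 = -36$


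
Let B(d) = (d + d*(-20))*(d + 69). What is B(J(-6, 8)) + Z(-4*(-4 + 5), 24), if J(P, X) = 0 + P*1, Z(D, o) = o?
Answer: 7206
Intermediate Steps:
J(P, X) = P (J(P, X) = 0 + P = P)
B(d) = -19*d*(69 + d) (B(d) = (d - 20*d)*(69 + d) = (-19*d)*(69 + d) = -19*d*(69 + d))
B(J(-6, 8)) + Z(-4*(-4 + 5), 24) = -19*(-6)*(69 - 6) + 24 = -19*(-6)*63 + 24 = 7182 + 24 = 7206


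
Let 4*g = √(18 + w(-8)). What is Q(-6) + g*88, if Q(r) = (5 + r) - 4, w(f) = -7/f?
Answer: -5 + 11*√302/2 ≈ 90.580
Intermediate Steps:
Q(r) = 1 + r
g = √302/16 (g = √(18 - 7/(-8))/4 = √(18 - 7*(-⅛))/4 = √(18 + 7/8)/4 = √(151/8)/4 = (√302/4)/4 = √302/16 ≈ 1.0861)
Q(-6) + g*88 = (1 - 6) + (√302/16)*88 = -5 + 11*√302/2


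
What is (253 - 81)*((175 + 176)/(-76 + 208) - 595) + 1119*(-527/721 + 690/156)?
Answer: -20156868097/206206 ≈ -97751.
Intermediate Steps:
(253 - 81)*((175 + 176)/(-76 + 208) - 595) + 1119*(-527/721 + 690/156) = 172*(351/132 - 595) + 1119*(-527*1/721 + 690*(1/156)) = 172*(351*(1/132) - 595) + 1119*(-527/721 + 115/26) = 172*(117/44 - 595) + 1119*(69213/18746) = 172*(-26063/44) + 77449347/18746 = -1120709/11 + 77449347/18746 = -20156868097/206206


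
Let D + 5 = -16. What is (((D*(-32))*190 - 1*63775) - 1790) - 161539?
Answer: -99424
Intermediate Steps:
D = -21 (D = -5 - 16 = -21)
(((D*(-32))*190 - 1*63775) - 1790) - 161539 = ((-21*(-32)*190 - 1*63775) - 1790) - 161539 = ((672*190 - 63775) - 1790) - 161539 = ((127680 - 63775) - 1790) - 161539 = (63905 - 1790) - 161539 = 62115 - 161539 = -99424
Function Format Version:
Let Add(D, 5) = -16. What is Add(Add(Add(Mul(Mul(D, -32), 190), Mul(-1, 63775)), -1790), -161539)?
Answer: -99424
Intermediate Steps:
D = -21 (D = Add(-5, -16) = -21)
Add(Add(Add(Mul(Mul(D, -32), 190), Mul(-1, 63775)), -1790), -161539) = Add(Add(Add(Mul(Mul(-21, -32), 190), Mul(-1, 63775)), -1790), -161539) = Add(Add(Add(Mul(672, 190), -63775), -1790), -161539) = Add(Add(Add(127680, -63775), -1790), -161539) = Add(Add(63905, -1790), -161539) = Add(62115, -161539) = -99424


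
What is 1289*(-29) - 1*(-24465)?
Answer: -12916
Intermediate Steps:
1289*(-29) - 1*(-24465) = -37381 + 24465 = -12916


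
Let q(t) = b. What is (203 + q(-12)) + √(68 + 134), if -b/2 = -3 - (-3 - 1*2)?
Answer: 199 + √202 ≈ 213.21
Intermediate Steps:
b = -4 (b = -2*(-3 - (-3 - 1*2)) = -2*(-3 - (-3 - 2)) = -2*(-3 - 1*(-5)) = -2*(-3 + 5) = -2*2 = -4)
q(t) = -4
(203 + q(-12)) + √(68 + 134) = (203 - 4) + √(68 + 134) = 199 + √202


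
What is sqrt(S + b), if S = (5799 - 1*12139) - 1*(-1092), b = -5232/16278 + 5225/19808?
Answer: I*sqrt(947238748363564442)/13434776 ≈ 72.443*I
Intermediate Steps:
b = -3097151/53739104 (b = -5232*1/16278 + 5225*(1/19808) = -872/2713 + 5225/19808 = -3097151/53739104 ≈ -0.057633)
S = -5248 (S = (5799 - 12139) + 1092 = -6340 + 1092 = -5248)
sqrt(S + b) = sqrt(-5248 - 3097151/53739104) = sqrt(-282025914943/53739104) = I*sqrt(947238748363564442)/13434776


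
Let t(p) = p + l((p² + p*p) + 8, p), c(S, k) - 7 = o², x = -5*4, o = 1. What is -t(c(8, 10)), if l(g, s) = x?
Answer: 12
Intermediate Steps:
x = -20
c(S, k) = 8 (c(S, k) = 7 + 1² = 7 + 1 = 8)
l(g, s) = -20
t(p) = -20 + p (t(p) = p - 20 = -20 + p)
-t(c(8, 10)) = -(-20 + 8) = -1*(-12) = 12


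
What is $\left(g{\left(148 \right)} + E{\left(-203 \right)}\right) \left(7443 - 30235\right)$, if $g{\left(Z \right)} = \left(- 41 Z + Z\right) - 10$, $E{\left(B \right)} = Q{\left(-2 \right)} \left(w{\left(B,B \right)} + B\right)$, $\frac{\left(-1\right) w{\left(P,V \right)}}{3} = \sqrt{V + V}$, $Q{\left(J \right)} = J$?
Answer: $125903008 - 136752 i \sqrt{406} \approx 1.259 \cdot 10^{8} - 2.7555 \cdot 10^{6} i$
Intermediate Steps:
$w{\left(P,V \right)} = - 3 \sqrt{2} \sqrt{V}$ ($w{\left(P,V \right)} = - 3 \sqrt{V + V} = - 3 \sqrt{2 V} = - 3 \sqrt{2} \sqrt{V}$)
$E{\left(B \right)} = - 2 B + 6 \sqrt{2} \sqrt{B}$ ($E{\left(B \right)} = - 2 \left(- 3 \sqrt{2} \sqrt{B} + B\right) = - 2 \left(B - 3 \sqrt{2} \sqrt{B}\right) = - 2 B + 6 \sqrt{2} \sqrt{B}$)
$g{\left(Z \right)} = -10 - 40 Z$ ($g{\left(Z \right)} = - 40 Z - 10 = -10 - 40 Z$)
$\left(g{\left(148 \right)} + E{\left(-203 \right)}\right) \left(7443 - 30235\right) = \left(\left(-10 - 5920\right) + \left(\left(-2\right) \left(-203\right) + 6 \sqrt{2} \sqrt{-203}\right)\right) \left(7443 - 30235\right) = \left(\left(-10 - 5920\right) + \left(406 + 6 \sqrt{2} i \sqrt{203}\right)\right) \left(-22792\right) = \left(-5930 + \left(406 + 6 i \sqrt{406}\right)\right) \left(-22792\right) = \left(-5524 + 6 i \sqrt{406}\right) \left(-22792\right) = 125903008 - 136752 i \sqrt{406}$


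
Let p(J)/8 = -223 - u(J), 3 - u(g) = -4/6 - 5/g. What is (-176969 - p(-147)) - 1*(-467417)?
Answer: 14320792/49 ≈ 2.9226e+5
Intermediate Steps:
u(g) = 11/3 + 5/g (u(g) = 3 - (-4/6 - 5/g) = 3 - (-4*⅙ - 5/g) = 3 - (-⅔ - 5/g) = 3 + (⅔ + 5/g) = 11/3 + 5/g)
p(J) = -5440/3 - 40/J (p(J) = 8*(-223 - (11/3 + 5/J)) = 8*(-223 + (-11/3 - 5/J)) = 8*(-680/3 - 5/J) = -5440/3 - 40/J)
(-176969 - p(-147)) - 1*(-467417) = (-176969 - (-5440/3 - 40/(-147))) - 1*(-467417) = (-176969 - (-5440/3 - 40*(-1/147))) + 467417 = (-176969 - (-5440/3 + 40/147)) + 467417 = (-176969 - 1*(-88840/49)) + 467417 = (-176969 + 88840/49) + 467417 = -8582641/49 + 467417 = 14320792/49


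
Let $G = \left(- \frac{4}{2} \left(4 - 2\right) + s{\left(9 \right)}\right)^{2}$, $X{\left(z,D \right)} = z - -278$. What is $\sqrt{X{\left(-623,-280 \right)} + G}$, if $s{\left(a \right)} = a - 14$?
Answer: $2 i \sqrt{66} \approx 16.248 i$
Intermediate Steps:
$s{\left(a \right)} = -14 + a$
$X{\left(z,D \right)} = 278 + z$ ($X{\left(z,D \right)} = z + 278 = 278 + z$)
$G = 81$ ($G = \left(- \frac{4}{2} \left(4 - 2\right) + \left(-14 + 9\right)\right)^{2} = \left(\left(-4\right) \frac{1}{2} \cdot 2 - 5\right)^{2} = \left(\left(-2\right) 2 - 5\right)^{2} = \left(-4 - 5\right)^{2} = \left(-9\right)^{2} = 81$)
$\sqrt{X{\left(-623,-280 \right)} + G} = \sqrt{\left(278 - 623\right) + 81} = \sqrt{-345 + 81} = \sqrt{-264} = 2 i \sqrt{66}$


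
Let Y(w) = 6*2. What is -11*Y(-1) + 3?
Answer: -129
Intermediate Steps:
Y(w) = 12
-11*Y(-1) + 3 = -11*12 + 3 = -132 + 3 = -129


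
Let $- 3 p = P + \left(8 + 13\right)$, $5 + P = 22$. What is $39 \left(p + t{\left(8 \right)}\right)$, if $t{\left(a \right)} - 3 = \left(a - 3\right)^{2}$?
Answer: $598$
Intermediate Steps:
$P = 17$ ($P = -5 + 22 = 17$)
$t{\left(a \right)} = 3 + \left(-3 + a\right)^{2}$ ($t{\left(a \right)} = 3 + \left(a - 3\right)^{2} = 3 + \left(-3 + a\right)^{2}$)
$p = - \frac{38}{3}$ ($p = - \frac{17 + \left(8 + 13\right)}{3} = - \frac{17 + 21}{3} = \left(- \frac{1}{3}\right) 38 = - \frac{38}{3} \approx -12.667$)
$39 \left(p + t{\left(8 \right)}\right) = 39 \left(- \frac{38}{3} + \left(3 + \left(-3 + 8\right)^{2}\right)\right) = 39 \left(- \frac{38}{3} + \left(3 + 5^{2}\right)\right) = 39 \left(- \frac{38}{3} + \left(3 + 25\right)\right) = 39 \left(- \frac{38}{3} + 28\right) = 39 \cdot \frac{46}{3} = 598$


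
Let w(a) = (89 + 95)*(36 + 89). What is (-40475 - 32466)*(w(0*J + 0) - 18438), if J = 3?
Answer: -332756842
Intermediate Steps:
w(a) = 23000 (w(a) = 184*125 = 23000)
(-40475 - 32466)*(w(0*J + 0) - 18438) = (-40475 - 32466)*(23000 - 18438) = -72941*4562 = -332756842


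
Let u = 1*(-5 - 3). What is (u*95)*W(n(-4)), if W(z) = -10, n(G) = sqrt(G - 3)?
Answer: 7600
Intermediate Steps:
n(G) = sqrt(-3 + G)
u = -8 (u = 1*(-8) = -8)
(u*95)*W(n(-4)) = -8*95*(-10) = -760*(-10) = 7600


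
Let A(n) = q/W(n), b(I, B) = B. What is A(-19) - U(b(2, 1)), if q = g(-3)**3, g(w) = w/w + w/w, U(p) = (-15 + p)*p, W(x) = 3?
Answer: 50/3 ≈ 16.667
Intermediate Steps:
U(p) = p*(-15 + p)
g(w) = 2 (g(w) = 1 + 1 = 2)
q = 8 (q = 2**3 = 8)
A(n) = 8/3
A(-19) - U(b(2, 1)) = 8/3 - (-15 + 1) = 8/3 - (-14) = 8/3 - 1*(-14) = 8/3 + 14 = 50/3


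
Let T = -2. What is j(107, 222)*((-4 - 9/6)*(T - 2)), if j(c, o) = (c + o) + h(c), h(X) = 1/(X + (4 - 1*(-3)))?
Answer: 412577/57 ≈ 7238.2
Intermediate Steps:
h(X) = 1/(7 + X) (h(X) = 1/(X + (4 + 3)) = 1/(X + 7) = 1/(7 + X))
j(c, o) = c + o + 1/(7 + c) (j(c, o) = (c + o) + 1/(7 + c) = c + o + 1/(7 + c))
j(107, 222)*((-4 - 9/6)*(T - 2)) = ((1 + (7 + 107)*(107 + 222))/(7 + 107))*((-4 - 9/6)*(-2 - 2)) = ((1 + 114*329)/114)*((-4 - 9*1/6)*(-4)) = ((1 + 37506)/114)*((-4 - 3/2)*(-4)) = ((1/114)*37507)*(-11/2*(-4)) = (37507/114)*22 = 412577/57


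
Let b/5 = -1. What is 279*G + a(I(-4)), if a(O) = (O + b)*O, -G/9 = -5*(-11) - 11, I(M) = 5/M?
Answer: -1767619/16 ≈ -1.1048e+5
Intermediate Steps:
b = -5 (b = 5*(-1) = -5)
G = -396 (G = -9*(-5*(-11) - 11) = -9*(55 - 11) = -9*44 = -396)
a(O) = O*(-5 + O) (a(O) = (O - 5)*O = (-5 + O)*O = O*(-5 + O))
279*G + a(I(-4)) = 279*(-396) + (5/(-4))*(-5 + 5/(-4)) = -110484 + (5*(-1/4))*(-5 + 5*(-1/4)) = -110484 - 5*(-5 - 5/4)/4 = -110484 - 5/4*(-25/4) = -110484 + 125/16 = -1767619/16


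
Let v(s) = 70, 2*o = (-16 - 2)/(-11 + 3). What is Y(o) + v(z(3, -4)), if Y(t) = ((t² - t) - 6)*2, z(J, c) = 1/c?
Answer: 1865/32 ≈ 58.281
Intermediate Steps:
o = 9/8 (o = ((-16 - 2)/(-11 + 3))/2 = (-18/(-8))/2 = (-18*(-⅛))/2 = (½)*(9/4) = 9/8 ≈ 1.1250)
Y(t) = -12 - 2*t + 2*t² (Y(t) = (-6 + t² - t)*2 = -12 - 2*t + 2*t²)
Y(o) + v(z(3, -4)) = (-12 - 2*9/8 + 2*(9/8)²) + 70 = (-12 - 9/4 + 2*(81/64)) + 70 = (-12 - 9/4 + 81/32) + 70 = -375/32 + 70 = 1865/32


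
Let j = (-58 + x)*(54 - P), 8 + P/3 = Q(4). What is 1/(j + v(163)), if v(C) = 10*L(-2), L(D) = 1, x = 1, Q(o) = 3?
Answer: -1/3923 ≈ -0.00025491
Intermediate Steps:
P = -15 (P = -24 + 3*3 = -24 + 9 = -15)
v(C) = 10 (v(C) = 10*1 = 10)
j = -3933 (j = (-58 + 1)*(54 - 1*(-15)) = -57*(54 + 15) = -57*69 = -3933)
1/(j + v(163)) = 1/(-3933 + 10) = 1/(-3923) = -1/3923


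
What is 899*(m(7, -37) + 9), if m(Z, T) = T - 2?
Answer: -26970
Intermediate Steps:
m(Z, T) = -2 + T
899*(m(7, -37) + 9) = 899*((-2 - 37) + 9) = 899*(-39 + 9) = 899*(-30) = -26970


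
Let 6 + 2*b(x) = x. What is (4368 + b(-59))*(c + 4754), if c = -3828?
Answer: 4014673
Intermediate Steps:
b(x) = -3 + x/2
(4368 + b(-59))*(c + 4754) = (4368 + (-3 + (1/2)*(-59)))*(-3828 + 4754) = (4368 + (-3 - 59/2))*926 = (4368 - 65/2)*926 = (8671/2)*926 = 4014673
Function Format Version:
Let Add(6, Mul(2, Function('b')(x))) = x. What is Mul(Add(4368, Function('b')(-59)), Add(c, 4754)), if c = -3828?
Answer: 4014673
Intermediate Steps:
Function('b')(x) = Add(-3, Mul(Rational(1, 2), x))
Mul(Add(4368, Function('b')(-59)), Add(c, 4754)) = Mul(Add(4368, Add(-3, Mul(Rational(1, 2), -59))), Add(-3828, 4754)) = Mul(Add(4368, Add(-3, Rational(-59, 2))), 926) = Mul(Add(4368, Rational(-65, 2)), 926) = Mul(Rational(8671, 2), 926) = 4014673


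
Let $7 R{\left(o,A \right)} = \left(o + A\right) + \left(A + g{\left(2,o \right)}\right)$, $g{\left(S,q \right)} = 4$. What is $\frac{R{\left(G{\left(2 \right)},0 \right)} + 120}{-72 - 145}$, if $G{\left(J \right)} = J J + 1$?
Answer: $- \frac{849}{1519} \approx -0.55892$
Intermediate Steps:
$G{\left(J \right)} = 1 + J^{2}$ ($G{\left(J \right)} = J^{2} + 1 = 1 + J^{2}$)
$R{\left(o,A \right)} = \frac{4}{7} + \frac{o}{7} + \frac{2 A}{7}$ ($R{\left(o,A \right)} = \frac{\left(o + A\right) + \left(A + 4\right)}{7} = \frac{\left(A + o\right) + \left(4 + A\right)}{7} = \frac{4 + o + 2 A}{7} = \frac{4}{7} + \frac{o}{7} + \frac{2 A}{7}$)
$\frac{R{\left(G{\left(2 \right)},0 \right)} + 120}{-72 - 145} = \frac{\left(\frac{4}{7} + \frac{1 + 2^{2}}{7} + \frac{2}{7} \cdot 0\right) + 120}{-72 - 145} = \frac{\left(\frac{4}{7} + \frac{1 + 4}{7} + 0\right) + 120}{-217} = \left(\left(\frac{4}{7} + \frac{1}{7} \cdot 5 + 0\right) + 120\right) \left(- \frac{1}{217}\right) = \left(\left(\frac{4}{7} + \frac{5}{7} + 0\right) + 120\right) \left(- \frac{1}{217}\right) = \left(\frac{9}{7} + 120\right) \left(- \frac{1}{217}\right) = \frac{849}{7} \left(- \frac{1}{217}\right) = - \frac{849}{1519}$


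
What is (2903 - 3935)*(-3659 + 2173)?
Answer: 1533552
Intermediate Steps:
(2903 - 3935)*(-3659 + 2173) = -1032*(-1486) = 1533552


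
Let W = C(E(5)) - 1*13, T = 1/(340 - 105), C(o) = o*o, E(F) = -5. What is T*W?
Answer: 12/235 ≈ 0.051064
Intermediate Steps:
C(o) = o**2
T = 1/235 ≈ 0.0042553
W = 12 (W = (-5)**2 - 1*13 = 25 - 13 = 12)
T*W = (1/235)*12 = 12/235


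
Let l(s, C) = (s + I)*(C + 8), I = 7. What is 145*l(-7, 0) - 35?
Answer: -35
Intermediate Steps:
l(s, C) = (7 + s)*(8 + C) (l(s, C) = (s + 7)*(C + 8) = (7 + s)*(8 + C))
145*l(-7, 0) - 35 = 145*(56 + 7*0 + 8*(-7) + 0*(-7)) - 35 = 145*(56 + 0 - 56 + 0) - 35 = 145*0 - 35 = 0 - 35 = -35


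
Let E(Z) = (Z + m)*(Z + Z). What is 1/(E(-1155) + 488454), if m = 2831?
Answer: -1/3383106 ≈ -2.9559e-7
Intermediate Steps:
E(Z) = 2*Z*(2831 + Z) (E(Z) = (Z + 2831)*(Z + Z) = (2831 + Z)*(2*Z) = 2*Z*(2831 + Z))
1/(E(-1155) + 488454) = 1/(2*(-1155)*(2831 - 1155) + 488454) = 1/(2*(-1155)*1676 + 488454) = 1/(-3871560 + 488454) = 1/(-3383106) = -1/3383106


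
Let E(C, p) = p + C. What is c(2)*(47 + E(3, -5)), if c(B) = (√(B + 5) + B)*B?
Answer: 180 + 90*√7 ≈ 418.12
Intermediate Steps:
E(C, p) = C + p
c(B) = B*(B + √(5 + B)) (c(B) = (√(5 + B) + B)*B = (B + √(5 + B))*B = B*(B + √(5 + B)))
c(2)*(47 + E(3, -5)) = (2*(2 + √(5 + 2)))*(47 + (3 - 5)) = (2*(2 + √7))*(47 - 2) = (4 + 2*√7)*45 = 180 + 90*√7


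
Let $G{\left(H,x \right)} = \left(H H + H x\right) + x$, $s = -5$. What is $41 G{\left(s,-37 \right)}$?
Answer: $7093$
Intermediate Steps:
$G{\left(H,x \right)} = x + H^{2} + H x$ ($G{\left(H,x \right)} = \left(H^{2} + H x\right) + x = x + H^{2} + H x$)
$41 G{\left(s,-37 \right)} = 41 \left(-37 + \left(-5\right)^{2} - -185\right) = 41 \left(-37 + 25 + 185\right) = 41 \cdot 173 = 7093$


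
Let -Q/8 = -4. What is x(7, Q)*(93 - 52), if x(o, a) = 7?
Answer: 287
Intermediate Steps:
Q = 32 (Q = -8*(-4) = 32)
x(7, Q)*(93 - 52) = 7*(93 - 52) = 7*41 = 287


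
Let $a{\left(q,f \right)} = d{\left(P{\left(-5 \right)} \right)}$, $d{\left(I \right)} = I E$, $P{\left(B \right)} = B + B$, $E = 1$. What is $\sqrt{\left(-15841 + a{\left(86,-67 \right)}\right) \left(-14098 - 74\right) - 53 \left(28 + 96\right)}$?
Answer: $10 \sqrt{2246338} \approx 14988.0$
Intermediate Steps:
$P{\left(B \right)} = 2 B$
$d{\left(I \right)} = I$ ($d{\left(I \right)} = I 1 = I$)
$a{\left(q,f \right)} = -10$ ($a{\left(q,f \right)} = 2 \left(-5\right) = -10$)
$\sqrt{\left(-15841 + a{\left(86,-67 \right)}\right) \left(-14098 - 74\right) - 53 \left(28 + 96\right)} = \sqrt{\left(-15841 - 10\right) \left(-14098 - 74\right) - 53 \left(28 + 96\right)} = \sqrt{\left(-15851\right) \left(-14172\right) - 6572} = \sqrt{224640372 - 6572} = \sqrt{224633800} = 10 \sqrt{2246338}$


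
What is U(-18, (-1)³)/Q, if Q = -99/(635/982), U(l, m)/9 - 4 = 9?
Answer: -8255/10802 ≈ -0.76421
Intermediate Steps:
U(l, m) = 117 (U(l, m) = 36 + 9*9 = 36 + 81 = 117)
Q = -97218/635 (Q = -99/(635*(1/982)) = -99/635/982 = -99*982/635 = -97218/635 ≈ -153.10)
U(-18, (-1)³)/Q = 117/(-97218/635) = 117*(-635/97218) = -8255/10802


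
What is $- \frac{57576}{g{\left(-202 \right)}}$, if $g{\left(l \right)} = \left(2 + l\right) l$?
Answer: $- \frac{7197}{5050} \approx -1.4251$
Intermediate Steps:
$g{\left(l \right)} = l \left(2 + l\right)$
$- \frac{57576}{g{\left(-202 \right)}} = - \frac{57576}{\left(-202\right) \left(2 - 202\right)} = - \frac{57576}{\left(-202\right) \left(-200\right)} = - \frac{57576}{40400} = \left(-57576\right) \frac{1}{40400} = - \frac{7197}{5050}$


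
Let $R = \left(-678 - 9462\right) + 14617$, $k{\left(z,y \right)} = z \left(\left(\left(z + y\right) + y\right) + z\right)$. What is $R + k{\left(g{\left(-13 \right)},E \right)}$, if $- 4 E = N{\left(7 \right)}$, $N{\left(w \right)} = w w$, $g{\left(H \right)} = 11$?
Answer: $\frac{8899}{2} \approx 4449.5$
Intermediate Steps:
$N{\left(w \right)} = w^{2}$
$E = - \frac{49}{4}$ ($E = - \frac{7^{2}}{4} = \left(- \frac{1}{4}\right) 49 = - \frac{49}{4} \approx -12.25$)
$k{\left(z,y \right)} = z \left(2 y + 2 z\right)$ ($k{\left(z,y \right)} = z \left(\left(\left(y + z\right) + y\right) + z\right) = z \left(\left(z + 2 y\right) + z\right) = z \left(2 y + 2 z\right)$)
$R = 4477$ ($R = -10140 + 14617 = 4477$)
$R + k{\left(g{\left(-13 \right)},E \right)} = 4477 + 2 \cdot 11 \left(- \frac{49}{4} + 11\right) = 4477 + 2 \cdot 11 \left(- \frac{5}{4}\right) = 4477 - \frac{55}{2} = \frac{8899}{2}$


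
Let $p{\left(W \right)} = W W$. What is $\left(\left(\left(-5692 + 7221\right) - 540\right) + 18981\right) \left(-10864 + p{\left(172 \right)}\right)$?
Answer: $373838400$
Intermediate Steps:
$p{\left(W \right)} = W^{2}$
$\left(\left(\left(-5692 + 7221\right) - 540\right) + 18981\right) \left(-10864 + p{\left(172 \right)}\right) = \left(\left(\left(-5692 + 7221\right) - 540\right) + 18981\right) \left(-10864 + 172^{2}\right) = \left(\left(1529 - 540\right) + 18981\right) \left(-10864 + 29584\right) = \left(989 + 18981\right) 18720 = 19970 \cdot 18720 = 373838400$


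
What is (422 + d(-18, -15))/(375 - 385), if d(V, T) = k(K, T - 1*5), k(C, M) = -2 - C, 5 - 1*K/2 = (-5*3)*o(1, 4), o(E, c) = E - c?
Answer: -50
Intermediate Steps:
K = -80 (K = 10 - 2*(-5*3)*(1 - 1*4) = 10 - (-30)*(1 - 4) = 10 - (-30)*(-3) = 10 - 2*45 = 10 - 90 = -80)
d(V, T) = 78 (d(V, T) = -2 - 1*(-80) = -2 + 80 = 78)
(422 + d(-18, -15))/(375 - 385) = (422 + 78)/(375 - 385) = 500/(-10) = 500*(-1/10) = -50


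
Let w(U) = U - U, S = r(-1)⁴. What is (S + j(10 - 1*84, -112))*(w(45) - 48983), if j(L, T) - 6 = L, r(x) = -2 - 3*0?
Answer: 2547116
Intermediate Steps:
r(x) = -2 (r(x) = -2 + 0 = -2)
S = 16 (S = (-2)⁴ = 16)
w(U) = 0
j(L, T) = 6 + L
(S + j(10 - 1*84, -112))*(w(45) - 48983) = (16 + (6 + (10 - 1*84)))*(0 - 48983) = (16 + (6 + (10 - 84)))*(-48983) = (16 + (6 - 74))*(-48983) = (16 - 68)*(-48983) = -52*(-48983) = 2547116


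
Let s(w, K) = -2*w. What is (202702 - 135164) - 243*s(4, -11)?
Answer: 69482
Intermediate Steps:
(202702 - 135164) - 243*s(4, -11) = (202702 - 135164) - (-486)*4 = 67538 - 243*(-8) = 67538 + 1944 = 69482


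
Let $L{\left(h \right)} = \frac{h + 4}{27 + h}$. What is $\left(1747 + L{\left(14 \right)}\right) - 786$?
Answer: $\frac{39419}{41} \approx 961.44$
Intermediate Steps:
$L{\left(h \right)} = \frac{4 + h}{27 + h}$
$\left(1747 + L{\left(14 \right)}\right) - 786 = \left(1747 + \frac{4 + 14}{27 + 14}\right) - 786 = \left(1747 + \frac{1}{41} \cdot 18\right) - 786 = \left(1747 + \frac{18}{41}\right) - 786 = \frac{71645}{41} - 786 = \frac{39419}{41}$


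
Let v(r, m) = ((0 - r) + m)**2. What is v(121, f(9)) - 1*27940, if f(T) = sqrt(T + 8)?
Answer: -27940 + (121 - sqrt(17))**2 ≈ -14280.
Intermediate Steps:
f(T) = sqrt(8 + T)
v(r, m) = (m - r)**2 (v(r, m) = (-r + m)**2 = (m - r)**2)
v(121, f(9)) - 1*27940 = (sqrt(8 + 9) - 1*121)**2 - 1*27940 = (sqrt(17) - 121)**2 - 27940 = (-121 + sqrt(17))**2 - 27940 = -27940 + (-121 + sqrt(17))**2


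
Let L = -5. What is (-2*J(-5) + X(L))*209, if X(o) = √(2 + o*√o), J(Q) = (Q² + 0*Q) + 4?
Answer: -12122 + 209*√(2 - 5*I*√5) ≈ -11582.0 - 452.08*I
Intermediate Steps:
J(Q) = 4 + Q² (J(Q) = (Q² + 0) + 4 = Q² + 4 = 4 + Q²)
X(o) = √(2 + o^(3/2))
(-2*J(-5) + X(L))*209 = (-2*(4 + (-5)²) + √(2 + (-5)^(3/2)))*209 = (-2*(4 + 25) + √(2 - 5*I*√5))*209 = (-2*29 + √(2 - 5*I*√5))*209 = (-58 + √(2 - 5*I*√5))*209 = -12122 + 209*√(2 - 5*I*√5)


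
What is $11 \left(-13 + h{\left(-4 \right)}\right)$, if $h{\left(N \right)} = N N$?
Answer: $33$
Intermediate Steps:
$h{\left(N \right)} = N^{2}$
$11 \left(-13 + h{\left(-4 \right)}\right) = 11 \left(-13 + \left(-4\right)^{2}\right) = 11 \left(-13 + 16\right) = 11 \cdot 3 = 33$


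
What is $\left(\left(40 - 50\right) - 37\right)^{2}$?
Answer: $2209$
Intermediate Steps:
$\left(\left(40 - 50\right) - 37\right)^{2} = \left(-10 - 37\right)^{2} = \left(-47\right)^{2} = 2209$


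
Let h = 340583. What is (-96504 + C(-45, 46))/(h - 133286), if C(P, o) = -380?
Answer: -96884/207297 ≈ -0.46737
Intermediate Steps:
(-96504 + C(-45, 46))/(h - 133286) = (-96504 - 380)/(340583 - 133286) = -96884/207297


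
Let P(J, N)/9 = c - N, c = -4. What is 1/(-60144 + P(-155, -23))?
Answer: -1/59973 ≈ -1.6674e-5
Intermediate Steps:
P(J, N) = -36 - 9*N (P(J, N) = 9*(-4 - N) = -36 - 9*N)
1/(-60144 + P(-155, -23)) = 1/(-60144 + (-36 - 9*(-23))) = 1/(-60144 + (-36 + 207)) = 1/(-60144 + 171) = 1/(-59973) = -1/59973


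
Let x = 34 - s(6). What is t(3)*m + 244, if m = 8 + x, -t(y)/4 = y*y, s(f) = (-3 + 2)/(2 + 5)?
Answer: -8912/7 ≈ -1273.1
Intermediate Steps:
s(f) = -⅐ (s(f) = -1/7 = -1*⅐ = -⅐)
x = 239/7 (x = 34 - 1*(-⅐) = 34 + ⅐ = 239/7 ≈ 34.143)
t(y) = -4*y² (t(y) = -4*y*y = -4*y²)
m = 295/7 (m = 8 + 239/7 = 295/7 ≈ 42.143)
t(3)*m + 244 = -4*3²*(295/7) + 244 = -4*9*(295/7) + 244 = -36*295/7 + 244 = -10620/7 + 244 = -8912/7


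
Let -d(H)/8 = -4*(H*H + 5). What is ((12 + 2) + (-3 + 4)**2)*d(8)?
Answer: 33120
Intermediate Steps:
d(H) = 160 + 32*H**2 (d(H) = -(-32)*(H*H + 5) = -(-32)*(H**2 + 5) = -(-32)*(5 + H**2) = -8*(-20 - 4*H**2) = 160 + 32*H**2)
((12 + 2) + (-3 + 4)**2)*d(8) = ((12 + 2) + (-3 + 4)**2)*(160 + 32*8**2) = (14 + 1**2)*(160 + 32*64) = (14 + 1)*(160 + 2048) = 15*2208 = 33120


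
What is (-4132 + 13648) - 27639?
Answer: -18123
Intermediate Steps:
(-4132 + 13648) - 27639 = 9516 - 27639 = -18123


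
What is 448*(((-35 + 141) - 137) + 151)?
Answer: 53760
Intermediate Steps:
448*(((-35 + 141) - 137) + 151) = 448*((106 - 137) + 151) = 448*(-31 + 151) = 448*120 = 53760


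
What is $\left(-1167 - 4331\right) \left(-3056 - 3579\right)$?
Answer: $36479230$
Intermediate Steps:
$\left(-1167 - 4331\right) \left(-3056 - 3579\right) = \left(-5498\right) \left(-6635\right) = 36479230$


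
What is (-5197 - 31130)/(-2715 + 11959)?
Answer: -36327/9244 ≈ -3.9298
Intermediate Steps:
(-5197 - 31130)/(-2715 + 11959) = -36327/9244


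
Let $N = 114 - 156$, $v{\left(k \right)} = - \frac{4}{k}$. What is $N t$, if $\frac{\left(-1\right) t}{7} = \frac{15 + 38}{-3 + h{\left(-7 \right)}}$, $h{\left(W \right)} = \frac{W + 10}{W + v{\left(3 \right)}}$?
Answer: $- \frac{9275}{2} \approx -4637.5$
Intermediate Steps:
$h{\left(W \right)} = \frac{10 + W}{- \frac{4}{3} + W}$ ($h{\left(W \right)} = \frac{W + 10}{W - \frac{4}{3}} = \frac{10 + W}{W - \frac{4}{3}} = \frac{10 + W}{- \frac{4}{3} + W}$)
$N = -42$
$t = \frac{1325}{12}$ ($t = - 7 \frac{15 + 38}{-3 + \frac{3 \left(10 - 7\right)}{-4 + 3 \left(-7\right)}} = - 7 \frac{53}{-3 + 3 \frac{1}{-4 - 21} \cdot 3} = - 7 \frac{53}{-3 + 3 \frac{1}{-25} \cdot 3} = - 7 \frac{53}{-3 + 3 \left(- \frac{1}{25}\right) 3} = - 7 \frac{53}{-3 - \frac{9}{25}} = - 7 \frac{53}{- \frac{84}{25}} = - 7 \cdot 53 \left(- \frac{25}{84}\right) = \left(-7\right) \left(- \frac{1325}{84}\right) = \frac{1325}{12} \approx 110.42$)
$N t = \left(-42\right) \frac{1325}{12} = - \frac{9275}{2}$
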